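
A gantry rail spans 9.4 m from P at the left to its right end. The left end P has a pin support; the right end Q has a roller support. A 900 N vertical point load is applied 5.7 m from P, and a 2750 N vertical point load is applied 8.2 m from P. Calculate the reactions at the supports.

Taking moments about P: Q_y·9.4 − 900·5.7 − 2750·8.2 = 0 → Q_y = 27680/9.4 = 2944.68 ≈ 2945 N.
ΣF_y = 0: P_y + 2944.68 − 900 − 2750 = 0 → P_y = 705.3 N.
ΣF_x = 0: no horizontal applied forces, so P_x = 0.

P_x = 0, P_y = 705.3 N, Q_y = 2945 N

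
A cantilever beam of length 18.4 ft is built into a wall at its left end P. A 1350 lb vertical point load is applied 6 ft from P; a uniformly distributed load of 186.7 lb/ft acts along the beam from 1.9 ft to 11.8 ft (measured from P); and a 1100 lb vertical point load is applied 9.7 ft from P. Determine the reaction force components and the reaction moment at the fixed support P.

Resultant of the distributed load: 186.7 × 9.9 = 1848.33 lb at 6.85 ft from P.
ΣF_x = 0: P_x = 0.
ΣF_y = 0: P_y − 1350 − 186.7·9.9 − 1100 = 0 → P_y = 4298 lb.
ΣM about P: M_P − 1350·6 − (186.7·9.9)·6.85 − 1100·9.7 = 0 → M_P = 31430 lb·ft.

P_x = 0, P_y = 4298 lb, M_P = 31430 lb·ft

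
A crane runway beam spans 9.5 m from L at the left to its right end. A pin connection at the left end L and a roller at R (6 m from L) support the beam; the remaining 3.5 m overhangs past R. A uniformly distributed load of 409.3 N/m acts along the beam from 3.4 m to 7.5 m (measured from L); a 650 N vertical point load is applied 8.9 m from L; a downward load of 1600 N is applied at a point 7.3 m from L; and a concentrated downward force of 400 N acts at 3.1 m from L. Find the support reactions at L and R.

L_x = 0, L_y = -313.7 N, R_y = 4642 N

Resultant of the distributed load: 409.3 × 4.1 = 1678.13 N at 5.45 m from L.
ΣM about L: R_y·6 − (409.3·4.1)·5.45 − 650·8.9 − 1600·7.3 − 400·3.1 = 0 → R_y = 27850.8085/6 = 4641.8 ≈ 4642 N.
ΣF_y = 0: L_y + 4641.8 − 409.3·4.1 − 650 − 1600 − 400 = 0 → L_y = -313.7 N.
ΣF_x = 0: no horizontal applied forces, so L_x = 0.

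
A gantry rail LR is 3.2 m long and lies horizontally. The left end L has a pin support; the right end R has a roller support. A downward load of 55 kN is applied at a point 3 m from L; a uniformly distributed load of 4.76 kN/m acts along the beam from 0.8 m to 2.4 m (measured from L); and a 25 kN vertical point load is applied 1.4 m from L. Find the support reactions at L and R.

Resultant of the distributed load: 4.76 × 1.6 = 7.616 kN at 1.6 m from L.
Taking moments about L: R_y·3.2 − 55·3 − (4.76·1.6)·1.6 − 25·1.4 = 0 → R_y = 212.1856/3.2 = 66.308 ≈ 66.31 kN.
ΣF_y = 0: L_y + 66.308 − 55 − 4.76·1.6 − 25 = 0 → L_y = 21.31 kN.
ΣF_x = 0: no horizontal applied forces, so L_x = 0.

L_x = 0, L_y = 21.31 kN, R_y = 66.31 kN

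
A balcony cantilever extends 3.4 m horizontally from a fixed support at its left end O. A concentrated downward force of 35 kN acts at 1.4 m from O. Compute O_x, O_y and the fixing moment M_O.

ΣF_x = 0: O_x = 0.
ΣF_y = 0: O_y − 35 = 0 → O_y = 35.00 kN.
ΣM about O: M_O − 35·1.4 = 0 → M_O = 49.00 kN·m.

O_x = 0, O_y = 35.00 kN, M_O = 49.00 kN·m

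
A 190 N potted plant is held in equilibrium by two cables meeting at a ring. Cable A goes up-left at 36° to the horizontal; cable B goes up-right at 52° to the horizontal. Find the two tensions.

ΣF_x = 0: −T_A·cos36° + T_B·cos52° = 0 → T_B = 1.31406·T_A.
ΣF_y = 0: T_A·sin36° + T_B·sin52° = 190.
Substitute: T_A·(0.587785 + 1.31406·0.788011) = 190 → T_A = 117.047 ≈ 117.0 N.
Then T_B = 1.31406 × 117.047 = 153.8 N.

T_A = 117.0 N, T_B = 153.8 N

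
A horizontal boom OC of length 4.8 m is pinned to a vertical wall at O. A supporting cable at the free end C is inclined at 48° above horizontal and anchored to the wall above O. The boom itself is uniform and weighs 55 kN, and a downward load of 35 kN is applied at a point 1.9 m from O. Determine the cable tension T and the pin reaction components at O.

ΣM about O: T·sin48°·4.8 − 55·2.4 − 35·1.9 = 0 → T = 198.5/(4.8·0.743145) = 55.6475 ≈ 55.65 kN.
ΣF_x = 0: O_x − T·cos48° = 0 → O_x = 55.6475 × 0.669131 = 37.24 kN.
ΣF_y = 0: O_y + T·sin48° − 55 − 35 = 0 → O_y = 90 − 55.6475 × 0.743145 = 48.65 kN.

T = 55.65 kN, O_x = 37.24 kN, O_y = 48.65 kN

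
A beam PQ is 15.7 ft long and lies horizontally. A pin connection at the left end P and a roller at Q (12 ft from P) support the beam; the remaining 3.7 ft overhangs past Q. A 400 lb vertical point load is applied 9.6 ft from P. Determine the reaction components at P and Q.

P_x = 0, P_y = 80.00 lb, Q_y = 320.0 lb

Taking moments about P: Q_y·12 − 400·9.6 = 0 → Q_y = 3840/12 = 320.0 lb.
ΣF_y = 0: P_y + 320 − 400 = 0 → P_y = 80.00 lb.
ΣF_x = 0: no horizontal applied forces, so P_x = 0.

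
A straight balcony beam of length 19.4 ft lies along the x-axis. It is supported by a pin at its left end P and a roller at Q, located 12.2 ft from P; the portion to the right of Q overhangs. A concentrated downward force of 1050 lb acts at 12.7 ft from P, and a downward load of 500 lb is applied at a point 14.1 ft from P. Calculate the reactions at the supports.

P_x = 0, P_y = -120.9 lb, Q_y = 1671 lb

Taking moments about P: Q_y·12.2 − 1050·12.7 − 500·14.1 = 0 → Q_y = 20385/12.2 = 1670.9 ≈ 1671 lb.
ΣF_y = 0: P_y + 1670.9 − 1050 − 500 = 0 → P_y = -120.9 lb.
ΣF_x = 0: no horizontal applied forces, so P_x = 0.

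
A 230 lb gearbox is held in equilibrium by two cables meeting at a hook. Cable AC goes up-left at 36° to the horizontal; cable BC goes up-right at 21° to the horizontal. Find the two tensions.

T_AC = 256.0 lb, T_BC = 221.9 lb

ΣF_x = 0: −T_AC·cos36° + T_BC·cos21° = 0 → T_BC = 0.866575·T_AC.
ΣF_y = 0: T_AC·sin36° + T_BC·sin21° = 230.
Substitute: T_AC·(0.587785 + 0.866575·0.358368) = 230 → T_AC = 256.028 ≈ 256.0 lb.
Then T_BC = 0.866575 × 256.028 = 221.9 lb.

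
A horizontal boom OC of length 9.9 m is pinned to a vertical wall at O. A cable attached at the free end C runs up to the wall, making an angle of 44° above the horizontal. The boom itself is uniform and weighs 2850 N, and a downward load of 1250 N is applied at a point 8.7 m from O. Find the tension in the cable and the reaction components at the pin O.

T = 3633 N, O_x = 2613 N, O_y = 1577 N

ΣM about O: T·sin44°·9.9 − 2850·4.95 − 1250·8.7 = 0 → T = 24982.5/(9.9·0.694658) = 3632.7 ≈ 3633 N.
ΣF_x = 0: O_x − T·cos44° = 0 → O_x = 3632.7 × 0.71934 = 2613 N.
ΣF_y = 0: O_y + T·sin44° − 2850 − 1250 = 0 → O_y = 4100 − 3632.7 × 0.694658 = 1577 N.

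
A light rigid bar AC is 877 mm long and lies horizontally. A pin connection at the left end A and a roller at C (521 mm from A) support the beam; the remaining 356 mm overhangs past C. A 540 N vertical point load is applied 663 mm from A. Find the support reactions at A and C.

A_x = 0, A_y = -147.2 N, C_y = 687.2 N

ΣM about A: C_y·521 − 540·663 = 0 → C_y = 358020/521 = 687.179 ≈ 687.2 N.
ΣF_y = 0: A_y + 687.179 − 540 = 0 → A_y = -147.2 N.
ΣF_x = 0: no horizontal applied forces, so A_x = 0.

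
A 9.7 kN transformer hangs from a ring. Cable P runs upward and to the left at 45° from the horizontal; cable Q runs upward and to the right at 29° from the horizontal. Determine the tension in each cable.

ΣF_x = 0: −T_P·cos45° + T_Q·cos29° = 0 → T_Q = 0.808473·T_P.
ΣF_y = 0: T_P·sin45° + T_Q·sin29° = 9.7.
Substitute: T_P·(0.707107 + 0.808473·0.48481) = 9.7 → T_P = 8.8257 ≈ 8.826 kN.
Then T_Q = 0.808473 × 8.8257 = 7.135 kN.

T_P = 8.826 kN, T_Q = 7.135 kN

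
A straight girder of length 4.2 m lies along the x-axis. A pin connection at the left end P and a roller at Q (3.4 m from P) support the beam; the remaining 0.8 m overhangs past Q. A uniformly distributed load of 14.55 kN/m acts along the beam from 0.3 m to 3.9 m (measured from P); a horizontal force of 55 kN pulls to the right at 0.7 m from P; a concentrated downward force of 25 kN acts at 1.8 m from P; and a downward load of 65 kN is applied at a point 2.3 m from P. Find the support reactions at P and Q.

P_x = -55.00 kN, P_y = 52.82 kN, Q_y = 89.56 kN

Resultant of the distributed load: 14.55 × 3.6 = 52.38 kN at 2.1 m from P.
Taking moments about P: Q_y·3.4 − (14.55·3.6)·2.1 − 25·1.8 − 65·2.3 = 0 → Q_y = 304.498/3.4 = 89.5582 ≈ 89.56 kN.
ΣF_y = 0: P_y + 89.5582 − 14.55·3.6 − 25 − 65 = 0 → P_y = 52.82 kN.
ΣF_x = 0: P_x + 55 = 0 → P_x = -55.00 kN.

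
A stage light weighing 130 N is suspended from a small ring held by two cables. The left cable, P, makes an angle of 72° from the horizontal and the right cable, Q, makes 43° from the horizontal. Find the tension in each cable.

T_P = 104.9 N, T_Q = 44.33 N

ΣF_x = 0: −T_P·cos72° + T_Q·cos43° = 0 → T_Q = 0.422527·T_P.
ΣF_y = 0: T_P·sin72° + T_Q·sin43° = 130.
Substitute: T_P·(0.951057 + 0.422527·0.681998) = 130 → T_P = 104.905 ≈ 104.9 N.
Then T_Q = 0.422527 × 104.905 = 44.33 N.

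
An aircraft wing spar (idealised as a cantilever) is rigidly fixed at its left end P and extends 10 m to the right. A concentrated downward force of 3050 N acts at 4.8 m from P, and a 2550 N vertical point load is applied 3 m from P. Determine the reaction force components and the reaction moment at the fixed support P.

P_x = 0, P_y = 5600 N, M_P = 22290 N·m

ΣF_x = 0: P_x = 0.
ΣF_y = 0: P_y − 3050 − 2550 = 0 → P_y = 5600 N.
ΣM about P: M_P − 3050·4.8 − 2550·3 = 0 → M_P = 22290 N·m.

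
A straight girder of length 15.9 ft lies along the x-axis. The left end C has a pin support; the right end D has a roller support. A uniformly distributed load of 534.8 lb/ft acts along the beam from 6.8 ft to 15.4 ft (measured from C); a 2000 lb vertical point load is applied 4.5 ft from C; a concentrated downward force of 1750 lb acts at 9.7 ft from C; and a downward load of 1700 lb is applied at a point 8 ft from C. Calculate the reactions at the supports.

C_x = 0, C_y = 4349 lb, D_y = 5700 lb

Resultant of the distributed load: 534.8 × 8.6 = 4599.28 lb at 11.1 ft from C.
Taking moments about C: D_y·15.9 − (534.8·8.6)·11.1 − 2000·4.5 − 1750·9.7 − 1700·8 = 0 → D_y = 90627.008/15.9 = 5699.81 ≈ 5700 lb.
ΣF_y = 0: C_y + 5699.81 − 534.8·8.6 − 2000 − 1750 − 1700 = 0 → C_y = 4349 lb.
ΣF_x = 0: no horizontal applied forces, so C_x = 0.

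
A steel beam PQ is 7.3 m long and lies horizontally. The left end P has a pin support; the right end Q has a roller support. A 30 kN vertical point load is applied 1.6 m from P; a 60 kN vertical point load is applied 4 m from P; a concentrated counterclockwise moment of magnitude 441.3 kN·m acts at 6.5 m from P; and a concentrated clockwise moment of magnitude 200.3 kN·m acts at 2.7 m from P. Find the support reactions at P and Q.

P_x = 0, P_y = 83.56 kN, Q_y = 6.438 kN

ΣM about P: Q_y·7.3 − 30·1.6 − 60·4 + 441.3 − 200.3 = 0 → Q_y = 47/7.3 = 6.43836 ≈ 6.438 kN.
ΣF_y = 0: P_y + 6.43836 − 30 − 60 = 0 → P_y = 83.56 kN.
ΣF_x = 0: no horizontal applied forces, so P_x = 0.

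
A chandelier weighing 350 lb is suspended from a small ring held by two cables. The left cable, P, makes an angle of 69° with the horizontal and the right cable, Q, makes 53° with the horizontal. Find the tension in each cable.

T_P = 248.4 lb, T_Q = 147.9 lb

ΣF_x = 0: −T_P·cos69° + T_Q·cos53° = 0 → T_Q = 0.595479·T_P.
ΣF_y = 0: T_P·sin69° + T_Q·sin53° = 350.
Substitute: T_P·(0.93358 + 0.595479·0.798636) = 350 → T_P = 248.377 ≈ 248.4 lb.
Then T_Q = 0.595479 × 248.377 = 147.9 lb.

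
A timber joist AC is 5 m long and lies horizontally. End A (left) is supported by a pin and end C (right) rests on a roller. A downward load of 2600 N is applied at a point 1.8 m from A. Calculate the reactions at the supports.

A_x = 0, A_y = 1664 N, C_y = 936.0 N

Taking moments about A: C_y·5 − 2600·1.8 = 0 → C_y = 4680/5 = 936.0 N.
ΣF_y = 0: A_y + 936 − 2600 = 0 → A_y = 1664 N.
ΣF_x = 0: no horizontal applied forces, so A_x = 0.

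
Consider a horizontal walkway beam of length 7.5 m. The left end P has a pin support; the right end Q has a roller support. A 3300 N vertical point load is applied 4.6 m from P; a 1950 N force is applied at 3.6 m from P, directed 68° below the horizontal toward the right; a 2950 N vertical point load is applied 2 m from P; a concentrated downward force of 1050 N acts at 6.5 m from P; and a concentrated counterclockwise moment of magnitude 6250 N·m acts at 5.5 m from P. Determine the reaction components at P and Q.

Taking moments about P: Q_y·7.5 − 3300·4.6 − 1950·sin68°·3.6 − 2950·2 − 1050·6.5 + 6250 = 0 → Q_y = 28163.8/7.5 = 3755.17 ≈ 3755 N.
ΣF_y = 0: P_y + 3755.17 − 3300 − 1950·sin68° − 2950 − 1050 = 0 → P_y = 5353 N.
ΣF_x = 0: P_x + 1950·cos68° = 0 → P_x = -730.5 N.

P_x = -730.5 N, P_y = 5353 N, Q_y = 3755 N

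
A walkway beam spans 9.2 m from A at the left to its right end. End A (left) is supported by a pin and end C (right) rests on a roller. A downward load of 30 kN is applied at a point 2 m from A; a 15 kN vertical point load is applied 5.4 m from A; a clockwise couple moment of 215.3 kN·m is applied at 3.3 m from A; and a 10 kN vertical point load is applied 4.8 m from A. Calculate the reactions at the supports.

Moments about A: C_y·9.2 − 30·2 − 15·5.4 − 215.3 − 10·4.8 = 0 → C_y = 404.3/9.2 = 43.9457 ≈ 43.95 kN.
ΣF_y = 0: A_y + 43.9457 − 30 − 15 − 10 = 0 → A_y = 11.05 kN.
ΣF_x = 0: no horizontal applied forces, so A_x = 0.

A_x = 0, A_y = 11.05 kN, C_y = 43.95 kN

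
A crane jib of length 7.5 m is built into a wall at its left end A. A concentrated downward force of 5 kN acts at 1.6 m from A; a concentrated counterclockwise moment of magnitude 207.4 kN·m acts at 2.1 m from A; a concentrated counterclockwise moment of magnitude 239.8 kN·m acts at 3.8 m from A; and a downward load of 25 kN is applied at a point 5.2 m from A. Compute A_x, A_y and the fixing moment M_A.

A_x = 0, A_y = 30.00 kN, M_A = -309.2 kN·m

ΣF_x = 0: A_x = 0.
ΣF_y = 0: A_y − 5 − 25 = 0 → A_y = 30.00 kN.
ΣM about A: M_A − 5·1.6 + 207.4 + 239.8 − 25·5.2 = 0 → M_A = -309.2 kN·m.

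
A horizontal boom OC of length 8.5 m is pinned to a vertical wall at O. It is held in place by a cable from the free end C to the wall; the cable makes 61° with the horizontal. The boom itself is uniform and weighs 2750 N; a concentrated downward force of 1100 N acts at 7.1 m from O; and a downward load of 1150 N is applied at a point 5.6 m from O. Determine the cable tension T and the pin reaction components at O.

ΣM about O: T·sin61°·8.5 − 2750·4.25 − 1100·7.1 − 1150·5.6 = 0 → T = 25937.5/(8.5·0.87462) = 3488.91 ≈ 3489 N.
ΣF_x = 0: O_x − T·cos61° = 0 → O_x = 3488.91 × 0.48481 = 1691 N.
ΣF_y = 0: O_y + T·sin61° − 2750 − 1100 − 1150 = 0 → O_y = 5000 − 3488.91 × 0.87462 = 1949 N.

T = 3489 N, O_x = 1691 N, O_y = 1949 N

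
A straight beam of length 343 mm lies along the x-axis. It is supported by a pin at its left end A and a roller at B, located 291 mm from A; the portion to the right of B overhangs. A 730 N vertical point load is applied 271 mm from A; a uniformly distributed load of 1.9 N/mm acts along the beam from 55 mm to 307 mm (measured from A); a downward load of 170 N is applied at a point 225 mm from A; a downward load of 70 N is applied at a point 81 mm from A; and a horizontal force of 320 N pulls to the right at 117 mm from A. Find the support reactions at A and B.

Resultant of the distributed load: 1.9 × 252 = 478.8 N at 181 mm from A.
Moments about A: B_y·291 − 730·271 − (1.9·252)·181 − 170·225 − 70·81 = 0 → B_y = 328412.8/291 = 1128.57 ≈ 1129 N.
ΣF_y = 0: A_y + 1128.57 − 730 − 1.9·252 − 170 − 70 = 0 → A_y = 320.2 N.
ΣF_x = 0: A_x + 320 = 0 → A_x = -320.0 N.

A_x = -320.0 N, A_y = 320.2 N, B_y = 1129 N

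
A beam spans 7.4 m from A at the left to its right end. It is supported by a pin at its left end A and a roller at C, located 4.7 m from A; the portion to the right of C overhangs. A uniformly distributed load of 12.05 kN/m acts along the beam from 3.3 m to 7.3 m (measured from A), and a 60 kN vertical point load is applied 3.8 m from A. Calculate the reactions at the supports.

Resultant of the distributed load: 12.05 × 4 = 48.2 kN at 5.3 m from A.
Moments about A: C_y·4.7 − (12.05·4)·5.3 − 60·3.8 = 0 → C_y = 483.46/4.7 = 102.864 ≈ 102.9 kN.
ΣF_y = 0: A_y + 102.864 − 12.05·4 − 60 = 0 → A_y = 5.336 kN.
ΣF_x = 0: no horizontal applied forces, so A_x = 0.

A_x = 0, A_y = 5.336 kN, C_y = 102.9 kN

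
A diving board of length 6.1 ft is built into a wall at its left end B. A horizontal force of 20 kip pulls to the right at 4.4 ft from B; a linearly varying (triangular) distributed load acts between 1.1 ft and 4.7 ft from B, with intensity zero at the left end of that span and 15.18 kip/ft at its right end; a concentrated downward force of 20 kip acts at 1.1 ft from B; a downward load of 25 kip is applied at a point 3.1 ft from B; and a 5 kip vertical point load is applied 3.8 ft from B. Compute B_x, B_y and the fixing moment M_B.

Resultant of the triangular load: ½ × 15.18 × 3.6 = 27.324 kip, acting at 3.5 ft from B (one-third of the span from the peak).
ΣF_x = 0: B_x + 20 = 0 → B_x = -20.00 kip.
ΣF_y = 0: B_y − ½·15.18·3.6 − 20 − 25 − 5 = 0 → B_y = 77.32 kip.
ΣM about B: M_B − (½·15.18·3.6)·3.5 − 20·1.1 − 25·3.1 − 5·3.8 = 0 → M_B = 214.1 kip·ft.

B_x = -20.00 kip, B_y = 77.32 kip, M_B = 214.1 kip·ft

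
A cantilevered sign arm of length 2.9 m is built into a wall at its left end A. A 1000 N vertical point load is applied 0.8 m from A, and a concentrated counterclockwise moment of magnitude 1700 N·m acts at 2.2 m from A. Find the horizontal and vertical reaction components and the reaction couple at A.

A_x = 0, A_y = 1000 N, M_A = -900.0 N·m

ΣF_x = 0: A_x = 0.
ΣF_y = 0: A_y − 1000 = 0 → A_y = 1000 N.
ΣM about A: M_A − 1000·0.8 + 1700 = 0 → M_A = -900.0 N·m.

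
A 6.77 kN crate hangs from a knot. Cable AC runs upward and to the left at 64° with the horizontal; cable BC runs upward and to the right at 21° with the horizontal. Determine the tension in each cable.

ΣF_x = 0: −T_AC·cos64° + T_BC·cos21° = 0 → T_BC = 0.469559·T_AC.
ΣF_y = 0: T_AC·sin64° + T_BC·sin21° = 6.77.
Substitute: T_AC·(0.898794 + 0.469559·0.358368) = 6.77 → T_AC = 6.34448 ≈ 6.344 kN.
Then T_BC = 0.469559 × 6.34448 = 2.979 kN.

T_AC = 6.344 kN, T_BC = 2.979 kN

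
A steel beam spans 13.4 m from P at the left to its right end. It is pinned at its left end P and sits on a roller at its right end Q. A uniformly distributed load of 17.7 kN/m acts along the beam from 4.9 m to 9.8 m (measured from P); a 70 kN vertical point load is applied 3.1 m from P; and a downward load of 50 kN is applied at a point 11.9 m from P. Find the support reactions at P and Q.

Resultant of the distributed load: 17.7 × 4.9 = 86.73 kN at 7.35 m from P.
Moments about P: Q_y·13.4 − (17.7·4.9)·7.35 − 70·3.1 − 50·11.9 = 0 → Q_y = 1449.4655/13.4 = 108.169 ≈ 108.2 kN.
ΣF_y = 0: P_y + 108.169 − 17.7·4.9 − 70 − 50 = 0 → P_y = 98.56 kN.
ΣF_x = 0: no horizontal applied forces, so P_x = 0.

P_x = 0, P_y = 98.56 kN, Q_y = 108.2 kN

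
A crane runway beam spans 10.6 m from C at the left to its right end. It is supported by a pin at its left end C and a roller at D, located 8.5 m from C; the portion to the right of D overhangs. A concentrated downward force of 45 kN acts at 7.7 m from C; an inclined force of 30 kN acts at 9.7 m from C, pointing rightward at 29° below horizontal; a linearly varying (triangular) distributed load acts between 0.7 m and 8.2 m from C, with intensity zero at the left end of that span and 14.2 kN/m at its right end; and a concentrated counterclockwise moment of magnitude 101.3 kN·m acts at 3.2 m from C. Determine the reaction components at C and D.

Resultant of the triangular load: ½ × 14.2 × 7.5 = 53.25 kN, acting at 5.7 m from C (one-third of the span from the peak).
Taking moments about C: D_y·8.5 − 45·7.7 − 30·sin29°·9.7 − (½·14.2·7.5)·5.7 + 101.3 = 0 → D_y = 689.805/8.5 = 81.1535 ≈ 81.15 kN.
ΣF_y = 0: C_y + 81.1535 − 45 − 30·sin29° − ½·14.2·7.5 = 0 → C_y = 31.64 kN.
ΣF_x = 0: C_x + 30·cos29° = 0 → C_x = -26.24 kN.

C_x = -26.24 kN, C_y = 31.64 kN, D_y = 81.15 kN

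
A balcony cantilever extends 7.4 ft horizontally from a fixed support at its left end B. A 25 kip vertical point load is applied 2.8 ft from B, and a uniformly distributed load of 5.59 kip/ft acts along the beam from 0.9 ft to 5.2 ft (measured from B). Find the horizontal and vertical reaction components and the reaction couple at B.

Resultant of the distributed load: 5.59 × 4.3 = 24.037 kip at 3.05 ft from B.
ΣF_x = 0: B_x = 0.
ΣF_y = 0: B_y − 25 − 5.59·4.3 = 0 → B_y = 49.04 kip.
ΣM about B: M_B − 25·2.8 − (5.59·4.3)·3.05 = 0 → M_B = 143.3 kip·ft.

B_x = 0, B_y = 49.04 kip, M_B = 143.3 kip·ft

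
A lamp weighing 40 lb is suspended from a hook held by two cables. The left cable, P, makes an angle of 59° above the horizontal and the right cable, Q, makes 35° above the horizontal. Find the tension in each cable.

T_P = 32.85 lb, T_Q = 20.65 lb

ΣF_x = 0: −T_P·cos59° + T_Q·cos35° = 0 → T_Q = 0.628745·T_P.
ΣF_y = 0: T_P·sin59° + T_Q·sin35° = 40.
Substitute: T_P·(0.857167 + 0.628745·0.573576) = 40 → T_P = 32.8461 ≈ 32.85 lb.
Then T_Q = 0.628745 × 32.8461 = 20.65 lb.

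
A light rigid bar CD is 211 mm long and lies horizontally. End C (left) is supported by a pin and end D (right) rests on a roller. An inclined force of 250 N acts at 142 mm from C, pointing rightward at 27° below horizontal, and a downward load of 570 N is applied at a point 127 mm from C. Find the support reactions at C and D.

ΣM about C: D_y·211 − 250·sin27°·142 − 570·127 = 0 → D_y = 88506.7/211 = 419.463 ≈ 419.5 N.
ΣF_y = 0: C_y + 419.463 − 250·sin27° − 570 = 0 → C_y = 264.0 N.
ΣF_x = 0: C_x + 250·cos27° = 0 → C_x = -222.8 N.

C_x = -222.8 N, C_y = 264.0 N, D_y = 419.5 N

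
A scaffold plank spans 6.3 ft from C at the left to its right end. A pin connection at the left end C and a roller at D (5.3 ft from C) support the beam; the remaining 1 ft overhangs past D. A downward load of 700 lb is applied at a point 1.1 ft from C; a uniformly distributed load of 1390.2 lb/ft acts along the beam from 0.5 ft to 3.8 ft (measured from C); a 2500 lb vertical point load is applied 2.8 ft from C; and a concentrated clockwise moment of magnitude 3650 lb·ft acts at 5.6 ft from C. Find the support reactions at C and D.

C_x = 0, C_y = 3772 lb, D_y = 4016 lb

Resultant of the distributed load: 1390.2 × 3.3 = 4587.66 lb at 2.15 ft from C.
Taking moments about C: D_y·5.3 − 700·1.1 − (1390.2·3.3)·2.15 − 2500·2.8 − 3650 = 0 → D_y = 21283.469/5.3 = 4015.75 ≈ 4016 lb.
ΣF_y = 0: C_y + 4015.75 − 700 − 1390.2·3.3 − 2500 = 0 → C_y = 3772 lb.
ΣF_x = 0: no horizontal applied forces, so C_x = 0.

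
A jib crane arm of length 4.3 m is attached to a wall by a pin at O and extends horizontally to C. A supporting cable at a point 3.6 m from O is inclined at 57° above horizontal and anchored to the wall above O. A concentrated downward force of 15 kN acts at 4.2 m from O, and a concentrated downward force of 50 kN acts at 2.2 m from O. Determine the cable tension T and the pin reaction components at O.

T = 57.30 kN, O_x = 31.21 kN, O_y = 16.94 kN

ΣM about O: T·sin57°·3.6 − 15·4.2 − 50·2.2 = 0 → T = 173/(3.6·0.838671) = 57.2997 ≈ 57.30 kN.
ΣF_x = 0: O_x − T·cos57° = 0 → O_x = 57.2997 × 0.544639 = 31.21 kN.
ΣF_y = 0: O_y + T·sin57° − 15 − 50 = 0 → O_y = 65 − 57.2997 × 0.838671 = 16.94 kN.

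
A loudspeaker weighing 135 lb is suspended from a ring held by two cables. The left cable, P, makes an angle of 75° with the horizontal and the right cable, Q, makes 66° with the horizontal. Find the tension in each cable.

ΣF_x = 0: −T_P·cos75° + T_Q·cos66° = 0 → T_Q = 0.636331·T_P.
ΣF_y = 0: T_P·sin75° + T_Q·sin66° = 135.
Substitute: T_P·(0.965926 + 0.636331·0.913545) = 135 → T_P = 87.252 ≈ 87.25 lb.
Then T_Q = 0.636331 × 87.252 = 55.52 lb.

T_P = 87.25 lb, T_Q = 55.52 lb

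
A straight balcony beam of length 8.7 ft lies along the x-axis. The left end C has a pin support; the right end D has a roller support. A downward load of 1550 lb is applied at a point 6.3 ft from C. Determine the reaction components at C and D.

Moments about C: D_y·8.7 − 1550·6.3 = 0 → D_y = 9765/8.7 = 1122.41 ≈ 1122 lb.
ΣF_y = 0: C_y + 1122.41 − 1550 = 0 → C_y = 427.6 lb.
ΣF_x = 0: no horizontal applied forces, so C_x = 0.

C_x = 0, C_y = 427.6 lb, D_y = 1122 lb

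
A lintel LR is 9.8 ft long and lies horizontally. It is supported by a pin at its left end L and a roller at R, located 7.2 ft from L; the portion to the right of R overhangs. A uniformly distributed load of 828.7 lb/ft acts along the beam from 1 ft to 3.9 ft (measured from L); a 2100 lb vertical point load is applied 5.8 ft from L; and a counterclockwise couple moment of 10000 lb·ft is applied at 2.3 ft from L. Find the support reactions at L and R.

Resultant of the distributed load: 828.7 × 2.9 = 2403.23 lb at 2.45 ft from L.
Taking moments about L: R_y·7.2 − (828.7·2.9)·2.45 − 2100·5.8 + 10000 = 0 → R_y = 8067.9135/7.2 = 1120.54 ≈ 1121 lb.
ΣF_y = 0: L_y + 1120.54 − 828.7·2.9 − 2100 = 0 → L_y = 3383 lb.
ΣF_x = 0: no horizontal applied forces, so L_x = 0.

L_x = 0, L_y = 3383 lb, R_y = 1121 lb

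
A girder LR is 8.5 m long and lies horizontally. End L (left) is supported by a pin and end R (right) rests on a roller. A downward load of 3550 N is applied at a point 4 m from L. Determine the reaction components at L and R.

L_x = 0, L_y = 1879 N, R_y = 1671 N

Taking moments about L: R_y·8.5 − 3550·4 = 0 → R_y = 14200/8.5 = 1670.59 ≈ 1671 N.
ΣF_y = 0: L_y + 1670.59 − 3550 = 0 → L_y = 1879 N.
ΣF_x = 0: no horizontal applied forces, so L_x = 0.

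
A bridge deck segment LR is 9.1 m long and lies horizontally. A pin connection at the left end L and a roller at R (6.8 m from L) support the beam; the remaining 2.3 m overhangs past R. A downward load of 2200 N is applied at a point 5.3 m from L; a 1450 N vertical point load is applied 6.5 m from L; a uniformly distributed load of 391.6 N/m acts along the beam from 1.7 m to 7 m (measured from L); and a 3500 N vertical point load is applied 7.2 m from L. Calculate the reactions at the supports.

Resultant of the distributed load: 391.6 × 5.3 = 2075.48 N at 4.35 m from L.
ΣM about L: R_y·6.8 − 2200·5.3 − 1450·6.5 − (391.6·5.3)·4.35 − 3500·7.2 = 0 → R_y = 55313.338/6.8 = 8134.31 ≈ 8134 N.
ΣF_y = 0: L_y + 8134.31 − 2200 − 1450 − 391.6·5.3 − 3500 = 0 → L_y = 1091 N.
ΣF_x = 0: no horizontal applied forces, so L_x = 0.

L_x = 0, L_y = 1091 N, R_y = 8134 N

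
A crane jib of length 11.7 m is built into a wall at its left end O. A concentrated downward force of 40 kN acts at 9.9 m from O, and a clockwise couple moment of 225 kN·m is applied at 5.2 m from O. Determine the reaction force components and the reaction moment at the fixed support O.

O_x = 0, O_y = 40.00 kN, M_O = 621.0 kN·m

ΣF_x = 0: O_x = 0.
ΣF_y = 0: O_y − 40 = 0 → O_y = 40.00 kN.
ΣM about O: M_O − 40·9.9 − 225 = 0 → M_O = 621.0 kN·m.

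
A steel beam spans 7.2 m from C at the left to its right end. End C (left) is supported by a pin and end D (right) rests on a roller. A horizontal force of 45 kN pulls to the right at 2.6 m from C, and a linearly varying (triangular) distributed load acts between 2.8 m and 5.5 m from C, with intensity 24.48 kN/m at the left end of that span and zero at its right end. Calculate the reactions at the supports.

Resultant of the triangular load: ½ × 24.48 × 2.7 = 33.048 kN, acting at 3.7 m from C (one-third of the span from the peak).
ΣM about C: D_y·7.2 − (½·24.48·2.7)·3.7 = 0 → D_y = 122.2776/7.2 = 16.983 ≈ 16.98 kN.
ΣF_y = 0: C_y + 16.983 − ½·24.48·2.7 = 0 → C_y = 16.07 kN.
ΣF_x = 0: C_x + 45 = 0 → C_x = -45.00 kN.

C_x = -45.00 kN, C_y = 16.07 kN, D_y = 16.98 kN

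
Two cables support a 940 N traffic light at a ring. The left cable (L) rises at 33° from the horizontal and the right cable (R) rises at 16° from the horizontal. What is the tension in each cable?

ΣF_x = 0: −T_L·cos33° + T_R·cos16° = 0 → T_R = 0.872469·T_L.
ΣF_y = 0: T_L·sin33° + T_R·sin16° = 940.
Substitute: T_L·(0.544639 + 0.872469·0.275637) = 940 → T_L = 1197.26 ≈ 1197 N.
Then T_R = 0.872469 × 1197.26 = 1045 N.

T_L = 1197 N, T_R = 1045 N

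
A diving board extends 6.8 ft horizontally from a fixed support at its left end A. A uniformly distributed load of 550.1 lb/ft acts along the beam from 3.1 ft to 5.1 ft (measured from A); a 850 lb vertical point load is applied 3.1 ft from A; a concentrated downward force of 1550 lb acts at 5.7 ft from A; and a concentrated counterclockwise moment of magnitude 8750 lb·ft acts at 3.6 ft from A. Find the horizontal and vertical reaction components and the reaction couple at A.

A_x = 0, A_y = 3500 lb, M_A = 7231 lb·ft

Resultant of the distributed load: 550.1 × 2 = 1100.2 lb at 4.1 ft from A.
ΣF_x = 0: A_x = 0.
ΣF_y = 0: A_y − 550.1·2 − 850 − 1550 = 0 → A_y = 3500 lb.
ΣM about A: M_A − (550.1·2)·4.1 − 850·3.1 − 1550·5.7 + 8750 = 0 → M_A = 7231 lb·ft.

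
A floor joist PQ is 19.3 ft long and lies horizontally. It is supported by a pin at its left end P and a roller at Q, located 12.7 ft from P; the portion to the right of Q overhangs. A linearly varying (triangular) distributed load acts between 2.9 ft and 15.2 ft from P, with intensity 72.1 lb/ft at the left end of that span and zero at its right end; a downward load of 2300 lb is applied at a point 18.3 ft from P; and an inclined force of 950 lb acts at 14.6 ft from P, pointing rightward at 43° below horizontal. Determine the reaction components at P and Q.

Resultant of the triangular load: ½ × 72.1 × 12.3 = 443.415 lb, acting at 7 ft from P (one-third of the span from the peak).
Taking moments about P: Q_y·12.7 − (½·72.1·12.3)·7 − 2300·18.3 − 950·sin43°·14.6 = 0 → Q_y = 54653.2/12.7 = 4303.4 ≈ 4303 lb.
ΣF_y = 0: P_y + 4303.4 − ½·72.1·12.3 − 2300 − 950·sin43° = 0 → P_y = -912.1 lb.
ΣF_x = 0: P_x + 950·cos43° = 0 → P_x = -694.8 lb.

P_x = -694.8 lb, P_y = -912.1 lb, Q_y = 4303 lb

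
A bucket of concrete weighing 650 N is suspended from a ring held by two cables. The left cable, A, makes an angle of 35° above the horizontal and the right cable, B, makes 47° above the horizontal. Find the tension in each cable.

T_A = 447.7 N, T_B = 537.7 N

ΣF_x = 0: −T_A·cos35° + T_B·cos47° = 0 → T_B = 1.20111·T_A.
ΣF_y = 0: T_A·sin35° + T_B·sin47° = 650.
Substitute: T_A·(0.573576 + 1.20111·0.731354) = 650 → T_A = 447.655 ≈ 447.7 N.
Then T_B = 1.20111 × 447.655 = 537.7 N.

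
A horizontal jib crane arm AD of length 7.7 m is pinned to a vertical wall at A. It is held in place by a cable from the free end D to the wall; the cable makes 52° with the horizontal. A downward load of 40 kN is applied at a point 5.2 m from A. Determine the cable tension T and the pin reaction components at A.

ΣM about A: T·sin52°·7.7 − 40·5.2 = 0 → T = 208/(7.7·0.788011) = 34.28 kN.
ΣF_x = 0: A_x − T·cos52° = 0 → A_x = 34.28 × 0.615661 = 21.10 kN.
ΣF_y = 0: A_y + T·sin52° − 40 = 0 → A_y = 40 − 34.28 × 0.788011 = 12.99 kN.

T = 34.28 kN, A_x = 21.10 kN, A_y = 12.99 kN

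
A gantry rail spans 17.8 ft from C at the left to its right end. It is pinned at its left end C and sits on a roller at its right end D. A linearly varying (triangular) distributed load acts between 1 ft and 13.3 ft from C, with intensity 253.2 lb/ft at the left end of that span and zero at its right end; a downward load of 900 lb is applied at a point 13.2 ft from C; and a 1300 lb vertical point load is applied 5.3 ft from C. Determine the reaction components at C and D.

C_x = 0, C_y = 2257 lb, D_y = 1501 lb

Resultant of the triangular load: ½ × 253.2 × 12.3 = 1557.18 lb, acting at 5.1 ft from C (one-third of the span from the peak).
ΣM about C: D_y·17.8 − (½·253.2·12.3)·5.1 − 900·13.2 − 1300·5.3 = 0 → D_y = 26711.618/17.8 = 1500.65 ≈ 1501 lb.
ΣF_y = 0: C_y + 1500.65 − ½·253.2·12.3 − 900 − 1300 = 0 → C_y = 2257 lb.
ΣF_x = 0: no horizontal applied forces, so C_x = 0.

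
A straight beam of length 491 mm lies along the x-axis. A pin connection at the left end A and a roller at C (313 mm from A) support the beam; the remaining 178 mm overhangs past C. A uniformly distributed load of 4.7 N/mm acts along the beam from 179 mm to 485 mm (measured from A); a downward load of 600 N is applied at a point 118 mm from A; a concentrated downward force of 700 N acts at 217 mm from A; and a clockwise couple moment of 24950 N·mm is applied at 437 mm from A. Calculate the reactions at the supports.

Resultant of the distributed load: 4.7 × 306 = 1438.2 N at 332 mm from A.
Moments about A: C_y·313 − (4.7·306)·332 − 600·118 − 700·217 − 24950 = 0 → C_y = 725132.4/313 = 2316.72 ≈ 2317 N.
ΣF_y = 0: A_y + 2316.72 − 4.7·306 − 600 − 700 = 0 → A_y = 421.5 N.
ΣF_x = 0: no horizontal applied forces, so A_x = 0.

A_x = 0, A_y = 421.5 N, C_y = 2317 N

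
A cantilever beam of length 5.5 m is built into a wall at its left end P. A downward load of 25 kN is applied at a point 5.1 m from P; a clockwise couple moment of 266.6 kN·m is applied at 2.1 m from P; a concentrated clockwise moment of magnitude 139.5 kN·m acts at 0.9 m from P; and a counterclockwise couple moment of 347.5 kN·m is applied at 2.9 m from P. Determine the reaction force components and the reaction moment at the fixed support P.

P_x = 0, P_y = 25.00 kN, M_P = 186.1 kN·m

ΣF_x = 0: P_x = 0.
ΣF_y = 0: P_y − 25 = 0 → P_y = 25.00 kN.
ΣM about P: M_P − 25·5.1 − 266.6 − 139.5 + 347.5 = 0 → M_P = 186.1 kN·m.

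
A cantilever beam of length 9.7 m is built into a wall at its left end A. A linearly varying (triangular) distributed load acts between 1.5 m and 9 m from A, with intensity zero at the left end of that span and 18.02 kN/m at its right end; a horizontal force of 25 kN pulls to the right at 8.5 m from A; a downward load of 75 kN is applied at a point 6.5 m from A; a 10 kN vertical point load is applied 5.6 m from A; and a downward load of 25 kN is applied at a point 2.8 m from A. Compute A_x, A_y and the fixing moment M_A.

Resultant of the triangular load: ½ × 18.02 × 7.5 = 67.575 kN, acting at 6.5 m from A (one-third of the span from the peak).
ΣF_x = 0: A_x + 25 = 0 → A_x = -25.00 kN.
ΣF_y = 0: A_y − ½·18.02·7.5 − 75 − 10 − 25 = 0 → A_y = 177.6 kN.
ΣM about A: M_A − (½·18.02·7.5)·6.5 − 75·6.5 − 10·5.6 − 25·2.8 = 0 → M_A = 1053 kN·m.

A_x = -25.00 kN, A_y = 177.6 kN, M_A = 1053 kN·m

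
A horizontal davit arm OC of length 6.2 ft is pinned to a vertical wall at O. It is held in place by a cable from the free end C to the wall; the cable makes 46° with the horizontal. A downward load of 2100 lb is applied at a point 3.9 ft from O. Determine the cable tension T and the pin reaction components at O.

ΣM about O: T·sin46°·6.2 − 2100·3.9 = 0 → T = 8190/(6.2·0.71934) = 1836.36 ≈ 1836 lb.
ΣF_x = 0: O_x − T·cos46° = 0 → O_x = 1836.36 × 0.694658 = 1276 lb.
ΣF_y = 0: O_y + T·sin46° − 2100 = 0 → O_y = 2100 − 1836.36 × 0.71934 = 779.0 lb.

T = 1836 lb, O_x = 1276 lb, O_y = 779.0 lb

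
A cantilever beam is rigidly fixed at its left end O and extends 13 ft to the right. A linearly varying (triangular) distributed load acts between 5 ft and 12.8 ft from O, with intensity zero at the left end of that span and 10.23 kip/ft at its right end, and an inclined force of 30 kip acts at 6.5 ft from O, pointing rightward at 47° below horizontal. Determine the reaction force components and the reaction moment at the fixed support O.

O_x = -20.46 kip, O_y = 61.84 kip, M_O = 549.6 kip·ft

Resultant of the triangular load: ½ × 10.23 × 7.8 = 39.897 kip, acting at 10.2 ft from O (one-third of the span from the peak).
ΣF_x = 0: O_x + 30·cos47° = 0 → O_x = -20.46 kip.
ΣF_y = 0: O_y − ½·10.23·7.8 − 30·sin47° = 0 → O_y = 61.84 kip.
ΣM about O: M_O − (½·10.23·7.8)·10.2 − 30·sin47°·6.5 = 0 → M_O = 549.6 kip·ft.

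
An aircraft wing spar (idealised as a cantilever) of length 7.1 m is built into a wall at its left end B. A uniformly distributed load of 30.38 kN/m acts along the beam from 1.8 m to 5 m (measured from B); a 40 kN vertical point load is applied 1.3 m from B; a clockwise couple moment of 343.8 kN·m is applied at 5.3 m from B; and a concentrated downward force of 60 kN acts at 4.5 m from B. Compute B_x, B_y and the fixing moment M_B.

B_x = 0, B_y = 197.2 kN, M_B = 996.3 kN·m

Resultant of the distributed load: 30.38 × 3.2 = 97.216 kN at 3.4 m from B.
ΣF_x = 0: B_x = 0.
ΣF_y = 0: B_y − 30.38·3.2 − 40 − 60 = 0 → B_y = 197.2 kN.
ΣM about B: M_B − (30.38·3.2)·3.4 − 40·1.3 − 343.8 − 60·4.5 = 0 → M_B = 996.3 kN·m.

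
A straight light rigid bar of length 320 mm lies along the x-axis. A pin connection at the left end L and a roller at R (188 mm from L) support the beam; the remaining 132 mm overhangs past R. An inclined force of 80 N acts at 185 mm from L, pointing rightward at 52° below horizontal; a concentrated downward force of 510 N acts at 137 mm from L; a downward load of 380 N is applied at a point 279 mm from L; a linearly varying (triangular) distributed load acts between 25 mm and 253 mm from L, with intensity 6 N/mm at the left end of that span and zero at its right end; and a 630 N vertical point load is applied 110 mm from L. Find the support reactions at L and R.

L_x = -49.25 N, L_y = 533.3 N, R_y = 1734 N

Resultant of the triangular load: ½ × 6 × 228 = 684 N, acting at 101 mm from L (one-third of the span from the peak).
ΣM about L: R_y·188 − 80·sin52°·185 − 510·137 − 380·279 − (½·6·228)·101 − 630·110 = 0 → R_y = 325937/188 = 1733.71 ≈ 1734 N.
ΣF_y = 0: L_y + 1733.71 − 80·sin52° − 510 − 380 − ½·6·228 − 630 = 0 → L_y = 533.3 N.
ΣF_x = 0: L_x + 80·cos52° = 0 → L_x = -49.25 N.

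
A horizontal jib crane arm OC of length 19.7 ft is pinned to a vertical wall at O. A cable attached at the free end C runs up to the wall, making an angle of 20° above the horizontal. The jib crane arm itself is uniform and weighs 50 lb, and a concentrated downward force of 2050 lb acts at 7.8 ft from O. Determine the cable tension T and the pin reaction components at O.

ΣM about O: T·sin20°·19.7 − 50·9.85 − 2050·7.8 = 0 → T = 16482.5/(19.7·0.34202) = 2446.28 ≈ 2446 lb.
ΣF_x = 0: O_x − T·cos20° = 0 → O_x = 2446.28 × 0.939693 = 2299 lb.
ΣF_y = 0: O_y + T·sin20° − 50 − 2050 = 0 → O_y = 2100 − 2446.28 × 0.34202 = 1263 lb.

T = 2446 lb, O_x = 2299 lb, O_y = 1263 lb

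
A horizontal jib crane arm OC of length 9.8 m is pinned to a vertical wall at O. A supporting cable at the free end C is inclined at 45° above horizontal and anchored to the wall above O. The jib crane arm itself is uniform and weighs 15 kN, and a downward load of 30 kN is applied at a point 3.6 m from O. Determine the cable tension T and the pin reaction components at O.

T = 26.19 kN, O_x = 18.52 kN, O_y = 26.48 kN

ΣM about O: T·sin45°·9.8 − 15·4.9 − 30·3.6 = 0 → T = 181.5/(9.8·0.707107) = 26.1918 ≈ 26.19 kN.
ΣF_x = 0: O_x − T·cos45° = 0 → O_x = 26.1918 × 0.707107 = 18.52 kN.
ΣF_y = 0: O_y + T·sin45° − 15 − 30 = 0 → O_y = 45 − 26.1918 × 0.707107 = 26.48 kN.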